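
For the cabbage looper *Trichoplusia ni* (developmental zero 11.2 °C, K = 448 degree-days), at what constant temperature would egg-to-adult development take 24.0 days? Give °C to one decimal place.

Required daily accumulation = 448 / 24.0 = 18.667 DD/day.
T = T_base + 18.667 = 11.2 + 18.667 = 29.867 ≈ 29.9 °C.

29.9 °C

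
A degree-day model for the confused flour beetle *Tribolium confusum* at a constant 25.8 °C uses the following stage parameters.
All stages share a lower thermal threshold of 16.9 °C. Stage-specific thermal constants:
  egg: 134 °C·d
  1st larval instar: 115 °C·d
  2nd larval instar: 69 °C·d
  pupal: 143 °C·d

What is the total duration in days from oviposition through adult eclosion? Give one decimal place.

51.8 days

Daily accumulation at 25.8 °C = 25.8 − 16.9 = 8.9 DD/day.
Total K = 134 + 115 + 69 + 143 = 461 DD.
Total duration = 461 / 8.9 = 51.798 ≈ 51.8 days.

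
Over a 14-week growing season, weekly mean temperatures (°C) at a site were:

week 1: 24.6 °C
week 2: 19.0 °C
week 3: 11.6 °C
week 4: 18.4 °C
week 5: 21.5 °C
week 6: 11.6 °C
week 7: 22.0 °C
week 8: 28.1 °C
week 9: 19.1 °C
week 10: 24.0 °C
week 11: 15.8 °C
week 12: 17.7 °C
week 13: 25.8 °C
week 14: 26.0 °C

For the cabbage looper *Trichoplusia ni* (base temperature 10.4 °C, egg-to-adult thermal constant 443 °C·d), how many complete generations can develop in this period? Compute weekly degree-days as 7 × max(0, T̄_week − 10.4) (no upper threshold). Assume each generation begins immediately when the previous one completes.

Weekly DD (7 × max(0, T̄ − 10.4)): 99.4, 60.2, 8.4, 56.0, 77.7, 8.4, 81.2, 123.9, 60.9, 95.2, 37.8, 51.1, 107.8, 109.2.
Season total = 977.2 DD.
Complete generations = ⌊977.2 / 443⌋ = 2.

2 generations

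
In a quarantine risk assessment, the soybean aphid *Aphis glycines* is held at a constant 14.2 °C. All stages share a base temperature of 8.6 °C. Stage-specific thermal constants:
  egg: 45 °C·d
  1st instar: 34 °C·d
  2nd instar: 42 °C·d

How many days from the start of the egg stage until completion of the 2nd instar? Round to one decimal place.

Daily accumulation at 14.2 °C = 14.2 − 8.6 = 5.6 DD/day.
Total K = 45 + 34 + 42 = 121 DD.
Total duration = 121 / 5.6 = 21.607 ≈ 21.6 days.

21.6 days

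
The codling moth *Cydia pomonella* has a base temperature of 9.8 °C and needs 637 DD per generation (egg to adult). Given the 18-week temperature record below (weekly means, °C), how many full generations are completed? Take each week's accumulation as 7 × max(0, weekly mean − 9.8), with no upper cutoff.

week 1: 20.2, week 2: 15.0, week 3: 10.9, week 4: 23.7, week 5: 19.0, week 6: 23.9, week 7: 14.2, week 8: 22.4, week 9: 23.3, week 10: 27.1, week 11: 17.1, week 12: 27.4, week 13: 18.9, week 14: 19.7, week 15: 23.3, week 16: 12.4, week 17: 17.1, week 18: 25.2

2 generations

Weekly DD (7 × max(0, T̄ − 9.8)): 72.8, 36.4, 7.7, 97.3, 64.4, 98.7, 30.8, 88.2, 94.5, 121.1, 51.1, 123.2, 63.7, 69.3, 94.5, 18.2, 51.1, 107.8.
Season total = 1290.8 DD.
Complete generations = ⌊1290.8 / 637⌋ = 2.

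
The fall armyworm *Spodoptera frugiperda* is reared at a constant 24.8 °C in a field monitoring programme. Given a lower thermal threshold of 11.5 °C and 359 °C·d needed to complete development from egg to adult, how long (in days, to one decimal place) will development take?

Daily accumulation = 24.8 − 11.5 = 13.3 DD/day.
Duration = 359 / 13.3 = 26.992 ≈ 27.0 days.

27.0 days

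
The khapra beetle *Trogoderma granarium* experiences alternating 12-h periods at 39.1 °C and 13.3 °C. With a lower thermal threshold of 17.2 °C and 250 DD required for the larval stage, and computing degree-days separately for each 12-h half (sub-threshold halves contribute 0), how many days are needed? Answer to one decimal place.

Day half: max(0, 39.1 − 17.2) × 0.5 = 21.9 × 0.5 = 10.95 DD.
Night half: max(0, 13.3 − 17.2) × 0.5 = 0.0 × 0.5 = 0.00 DD.
Per 24 h: 10.95 DD/day.
Duration = 250 / 10.95 = 22.831 ≈ 22.8 days.

22.8 days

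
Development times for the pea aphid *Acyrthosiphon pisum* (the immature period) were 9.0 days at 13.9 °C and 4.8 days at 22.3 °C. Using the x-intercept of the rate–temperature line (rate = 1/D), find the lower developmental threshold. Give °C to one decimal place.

Linear rate model ⇒ the product D·(T − T_b) is constant across temperatures.
9.0·(13.9 − T_b) = 4.8·(22.3 − T_b)
T_b = (9.0·13.9 − 4.8·22.3) / (9.0 − 4.8) = 18.06 / 4.2 = 4.300 °C ≈ 4.3 °C.

4.3 °C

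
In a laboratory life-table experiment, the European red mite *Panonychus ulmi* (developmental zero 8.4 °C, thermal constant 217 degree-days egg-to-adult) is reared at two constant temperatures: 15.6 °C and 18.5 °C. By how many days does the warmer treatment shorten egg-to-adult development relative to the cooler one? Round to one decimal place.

At 15.6 °C: 217 / (15.6 − 8.4) = 217 / 7.2 = 30.139 d.
At 18.5 °C: 217 / (18.5 − 8.4) = 217 / 10.1 = 21.485 d.
Difference = |30.139 − 21.485| = 8.654 ≈ 8.7 days.

8.7 days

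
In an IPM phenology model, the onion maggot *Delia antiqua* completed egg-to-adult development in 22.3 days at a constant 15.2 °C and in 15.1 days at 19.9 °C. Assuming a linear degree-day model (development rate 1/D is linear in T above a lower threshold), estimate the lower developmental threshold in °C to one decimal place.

Linear rate model ⇒ the product D·(T − T_b) is constant across temperatures.
22.3·(15.2 − T_b) = 15.1·(19.9 − T_b)
T_b = (22.3·15.2 − 15.1·19.9) / (22.3 − 15.1) = 38.47 / 7.2 = 5.343 °C ≈ 5.3 °C.

5.3 °C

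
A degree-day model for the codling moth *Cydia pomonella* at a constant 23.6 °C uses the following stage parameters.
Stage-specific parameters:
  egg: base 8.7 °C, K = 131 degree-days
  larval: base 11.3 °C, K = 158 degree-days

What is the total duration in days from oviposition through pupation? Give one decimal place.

21.6 days

egg: 131 / (23.6 − 8.7) = 131 / 14.9 = 8.792 d.
larval: 158 / (23.6 − 11.3) = 158 / 12.3 = 12.846 d.
Sum = 21.637 ≈ 21.6 days.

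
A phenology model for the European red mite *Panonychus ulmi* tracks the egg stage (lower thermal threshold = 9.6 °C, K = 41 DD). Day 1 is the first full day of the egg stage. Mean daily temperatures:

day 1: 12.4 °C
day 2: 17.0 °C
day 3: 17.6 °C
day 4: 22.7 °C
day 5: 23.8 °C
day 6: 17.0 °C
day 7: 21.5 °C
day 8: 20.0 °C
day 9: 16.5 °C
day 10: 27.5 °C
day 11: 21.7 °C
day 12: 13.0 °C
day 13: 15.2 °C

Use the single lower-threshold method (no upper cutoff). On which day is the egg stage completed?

day 5

Daily DD above 9.6 °C: 2.8, 7.4, 8.0, 13.1, 14.2, 7.4, 11.9, 10.4, 6.9, 17.9, 12.1, 3.4, 5.6.
Cumulative: 2.8, 10.2, 18.2, 31.3, 45.5, 52.9, 64.8, 75.2, 82.1, 100.0, 112.1, 115.5, 121.1.
The total first reaches 41 DD on day 5.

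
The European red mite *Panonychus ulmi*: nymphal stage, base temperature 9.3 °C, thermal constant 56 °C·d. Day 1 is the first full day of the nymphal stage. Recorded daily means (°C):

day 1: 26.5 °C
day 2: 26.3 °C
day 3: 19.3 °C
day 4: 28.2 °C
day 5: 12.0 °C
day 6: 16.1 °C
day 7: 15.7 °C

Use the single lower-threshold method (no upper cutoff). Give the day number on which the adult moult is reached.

day 4

Daily DD above 9.3 °C: 17.2, 17.0, 10.0, 18.9, 2.7, 6.8, 6.4.
Cumulative: 17.2, 34.2, 44.2, 63.1, 65.8, 72.6, 79.0.
The total first reaches 56 DD on day 4.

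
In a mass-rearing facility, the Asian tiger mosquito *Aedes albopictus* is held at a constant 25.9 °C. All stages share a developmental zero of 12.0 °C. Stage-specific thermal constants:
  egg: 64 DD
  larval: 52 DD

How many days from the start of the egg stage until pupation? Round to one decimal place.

Daily accumulation at 25.9 °C = 25.9 − 12.0 = 13.9 DD/day.
Total K = 64 + 52 = 116 DD.
Total duration = 116 / 13.9 = 8.345 ≈ 8.3 days.

8.3 days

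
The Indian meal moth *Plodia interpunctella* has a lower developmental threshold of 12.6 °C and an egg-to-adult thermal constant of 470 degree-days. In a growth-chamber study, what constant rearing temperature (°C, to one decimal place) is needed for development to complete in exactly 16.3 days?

41.4 °C

Required daily accumulation = 470 / 16.3 = 28.834 DD/day.
T = T_base + 28.834 = 12.6 + 28.834 = 41.434 ≈ 41.4 °C.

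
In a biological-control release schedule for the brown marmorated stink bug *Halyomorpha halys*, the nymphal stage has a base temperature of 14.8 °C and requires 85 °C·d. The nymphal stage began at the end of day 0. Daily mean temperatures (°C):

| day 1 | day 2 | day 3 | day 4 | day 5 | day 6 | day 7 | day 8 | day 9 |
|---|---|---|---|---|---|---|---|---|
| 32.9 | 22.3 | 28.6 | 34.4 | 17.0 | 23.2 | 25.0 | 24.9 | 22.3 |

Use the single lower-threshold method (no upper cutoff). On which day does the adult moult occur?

day 8

Daily DD above 14.8 °C: 18.1, 7.5, 13.8, 19.6, 2.2, 8.4, 10.2, 10.1, 7.5.
Cumulative: 18.1, 25.6, 39.4, 59.0, 61.2, 69.6, 79.8, 89.9, 97.4.
The total first reaches 85 DD on day 8.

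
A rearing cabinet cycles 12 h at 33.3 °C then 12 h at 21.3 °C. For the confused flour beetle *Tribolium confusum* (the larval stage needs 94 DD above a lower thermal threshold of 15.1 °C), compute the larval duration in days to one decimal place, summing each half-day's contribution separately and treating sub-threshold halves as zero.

Day half: max(0, 33.3 − 15.1) × 0.5 = 18.2 × 0.5 = 9.10 DD.
Night half: max(0, 21.3 − 15.1) × 0.5 = 6.2 × 0.5 = 3.10 DD.
Per 24 h: 12.20 DD/day.
Duration = 94 / 12.20 = 7.705 ≈ 7.7 days.

7.7 days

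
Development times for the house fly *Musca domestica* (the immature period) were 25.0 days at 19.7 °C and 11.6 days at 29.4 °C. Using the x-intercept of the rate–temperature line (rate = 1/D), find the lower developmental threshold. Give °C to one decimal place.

Linear rate model ⇒ the product D·(T − T_b) is constant across temperatures.
25.0·(19.7 − T_b) = 11.6·(29.4 − T_b)
T_b = (25.0·19.7 − 11.6·29.4) / (25.0 − 11.6) = 151.46 / 13.4 = 11.303 °C ≈ 11.3 °C.

11.3 °C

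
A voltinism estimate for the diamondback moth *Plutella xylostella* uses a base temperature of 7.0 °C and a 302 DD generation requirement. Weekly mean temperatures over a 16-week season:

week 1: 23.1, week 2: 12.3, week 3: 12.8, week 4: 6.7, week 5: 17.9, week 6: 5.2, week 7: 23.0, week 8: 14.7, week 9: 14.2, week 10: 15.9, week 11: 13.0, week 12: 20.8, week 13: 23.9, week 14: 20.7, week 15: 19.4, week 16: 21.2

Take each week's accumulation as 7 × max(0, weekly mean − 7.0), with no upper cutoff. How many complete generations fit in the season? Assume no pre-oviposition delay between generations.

3 generations

Weekly DD (7 × max(0, T̄ − 7.0)): 112.7, 37.1, 40.6, 0.0, 76.3, 0.0, 112.0, 53.9, 50.4, 62.3, 42.0, 96.6, 118.3, 95.9, 86.8, 99.4.
Season total = 1084.3 DD.
Complete generations = ⌊1084.3 / 302⌋ = 3.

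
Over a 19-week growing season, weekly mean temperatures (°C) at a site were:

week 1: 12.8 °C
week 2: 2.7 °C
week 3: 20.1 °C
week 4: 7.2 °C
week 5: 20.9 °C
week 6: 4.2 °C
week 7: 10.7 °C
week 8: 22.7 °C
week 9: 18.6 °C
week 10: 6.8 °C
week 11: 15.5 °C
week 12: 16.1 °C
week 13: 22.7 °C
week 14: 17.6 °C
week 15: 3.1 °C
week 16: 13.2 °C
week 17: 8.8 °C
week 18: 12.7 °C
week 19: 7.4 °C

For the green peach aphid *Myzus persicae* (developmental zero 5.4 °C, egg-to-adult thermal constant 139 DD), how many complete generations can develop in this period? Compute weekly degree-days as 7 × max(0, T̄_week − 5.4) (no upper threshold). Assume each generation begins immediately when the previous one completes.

Weekly DD (7 × max(0, T̄ − 5.4)): 51.8, 0.0, 102.9, 12.6, 108.5, 0.0, 37.1, 121.1, 92.4, 9.8, 70.7, 74.9, 121.1, 85.4, 0.0, 54.6, 23.8, 51.1, 14.0.
Season total = 1031.8 DD.
Complete generations = ⌊1031.8 / 139⌋ = 7.

7 generations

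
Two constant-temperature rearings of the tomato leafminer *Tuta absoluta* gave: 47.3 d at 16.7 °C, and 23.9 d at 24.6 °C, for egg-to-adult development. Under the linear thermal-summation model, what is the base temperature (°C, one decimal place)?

Under the model K = D·(T − T_b), so D₁·(T₁ − T_b) = D₂·(T₂ − T_b).
47.3·(16.7 − T_b) = 23.9·(24.6 − T_b)
T_b = (47.3·16.7 − 23.9·24.6) / (47.3 − 23.9) = 201.97 / 23.4 = 8.631 °C ≈ 8.6 °C.

8.6 °C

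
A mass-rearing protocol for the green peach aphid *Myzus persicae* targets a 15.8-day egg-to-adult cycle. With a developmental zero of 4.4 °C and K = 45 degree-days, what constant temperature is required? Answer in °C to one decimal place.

7.2 °C

Required daily accumulation = 45 / 15.8 = 2.848 DD/day.
T = T_base + 2.848 = 4.4 + 2.848 = 7.248 ≈ 7.2 °C.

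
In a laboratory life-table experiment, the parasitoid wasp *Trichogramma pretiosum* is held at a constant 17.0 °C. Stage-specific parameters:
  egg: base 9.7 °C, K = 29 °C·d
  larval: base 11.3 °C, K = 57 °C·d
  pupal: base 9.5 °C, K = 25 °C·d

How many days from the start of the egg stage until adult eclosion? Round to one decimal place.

17.3 days

egg: 29 / (17.0 − 9.7) = 29 / 7.3 = 3.973 d.
larval: 57 / (17.0 − 11.3) = 57 / 5.7 = 10.000 d.
pupal: 25 / (17.0 − 9.5) = 25 / 7.5 = 3.333 d.
Sum = 17.306 ≈ 17.3 days.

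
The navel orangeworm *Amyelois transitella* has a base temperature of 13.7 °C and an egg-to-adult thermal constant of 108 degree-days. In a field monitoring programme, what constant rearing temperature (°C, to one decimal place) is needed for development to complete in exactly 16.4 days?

20.3 °C

Required daily accumulation = 108 / 16.4 = 6.585 DD/day.
T = T_base + 6.585 = 13.7 + 6.585 = 20.285 ≈ 20.3 °C.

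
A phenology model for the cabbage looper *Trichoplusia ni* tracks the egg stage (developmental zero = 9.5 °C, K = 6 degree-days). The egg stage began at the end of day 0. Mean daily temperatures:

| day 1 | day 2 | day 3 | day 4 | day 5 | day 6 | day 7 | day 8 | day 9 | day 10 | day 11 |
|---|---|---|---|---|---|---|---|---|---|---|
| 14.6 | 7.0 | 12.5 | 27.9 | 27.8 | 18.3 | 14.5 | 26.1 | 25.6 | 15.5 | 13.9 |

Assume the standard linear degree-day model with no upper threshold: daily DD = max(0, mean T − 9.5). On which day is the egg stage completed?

day 3

Daily DD above 9.5 °C: 5.1, 0.0, 3.0, 18.4, 18.3, 8.8, 5.0, 16.6, 16.1, 6.0, 4.4.
Cumulative: 5.1, 5.1, 8.1, 26.5, 44.8, 53.6, 58.6, 75.2, 91.3, 97.3, 101.7.
The total first reaches 6 DD on day 3.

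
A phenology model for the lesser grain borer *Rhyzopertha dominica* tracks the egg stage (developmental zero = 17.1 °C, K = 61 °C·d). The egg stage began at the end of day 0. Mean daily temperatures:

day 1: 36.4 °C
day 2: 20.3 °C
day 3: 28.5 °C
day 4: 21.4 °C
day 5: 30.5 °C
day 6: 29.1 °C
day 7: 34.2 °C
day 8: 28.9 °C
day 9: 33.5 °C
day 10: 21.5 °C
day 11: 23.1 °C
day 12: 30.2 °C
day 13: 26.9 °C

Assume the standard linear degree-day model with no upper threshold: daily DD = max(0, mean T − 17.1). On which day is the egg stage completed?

day 6

Daily DD above 17.1 °C: 19.3, 3.2, 11.4, 4.3, 13.4, 12.0, 17.1, 11.8, 16.4, 4.4, 6.0, 13.1, 9.8.
Cumulative: 19.3, 22.5, 33.9, 38.2, 51.6, 63.6, 80.7, 92.5, 108.9, 113.3, 119.3, 132.4, 142.2.
The total first reaches 61 DD on day 6.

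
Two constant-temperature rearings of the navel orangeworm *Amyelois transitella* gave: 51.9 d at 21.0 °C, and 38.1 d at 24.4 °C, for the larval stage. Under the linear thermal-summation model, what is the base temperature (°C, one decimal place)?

Linear rate model ⇒ the product D·(T − T_b) is constant across temperatures.
51.9·(21.0 − T_b) = 38.1·(24.4 − T_b)
T_b = (51.9·21.0 − 38.1·24.4) / (51.9 − 38.1) = 160.26 / 13.8 = 11.613 °C ≈ 11.6 °C.

11.6 °C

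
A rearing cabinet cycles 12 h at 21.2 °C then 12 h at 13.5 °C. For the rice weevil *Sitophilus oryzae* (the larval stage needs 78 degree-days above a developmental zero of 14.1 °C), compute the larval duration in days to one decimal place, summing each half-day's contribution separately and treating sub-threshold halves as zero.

22.0 days

Day half: max(0, 21.2 − 14.1) × 0.5 = 7.1 × 0.5 = 3.55 DD.
Night half: max(0, 13.5 − 14.1) × 0.5 = 0.0 × 0.5 = 0.00 DD.
Per 24 h: 3.55 DD/day.
Duration = 78 / 3.55 = 21.972 ≈ 22.0 days.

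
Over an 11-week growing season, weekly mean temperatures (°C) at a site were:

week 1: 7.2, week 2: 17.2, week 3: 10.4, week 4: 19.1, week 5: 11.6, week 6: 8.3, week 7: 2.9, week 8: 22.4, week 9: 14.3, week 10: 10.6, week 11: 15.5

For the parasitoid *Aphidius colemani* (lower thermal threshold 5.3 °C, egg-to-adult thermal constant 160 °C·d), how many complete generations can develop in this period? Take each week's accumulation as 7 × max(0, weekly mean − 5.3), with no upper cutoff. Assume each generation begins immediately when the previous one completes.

Weekly DD (7 × max(0, T̄ − 5.3)): 13.3, 83.3, 35.7, 96.6, 44.1, 21.0, 0.0, 119.7, 63.0, 37.1, 71.4.
Season total = 585.2 DD.
Complete generations = ⌊585.2 / 160⌋ = 3.

3 generations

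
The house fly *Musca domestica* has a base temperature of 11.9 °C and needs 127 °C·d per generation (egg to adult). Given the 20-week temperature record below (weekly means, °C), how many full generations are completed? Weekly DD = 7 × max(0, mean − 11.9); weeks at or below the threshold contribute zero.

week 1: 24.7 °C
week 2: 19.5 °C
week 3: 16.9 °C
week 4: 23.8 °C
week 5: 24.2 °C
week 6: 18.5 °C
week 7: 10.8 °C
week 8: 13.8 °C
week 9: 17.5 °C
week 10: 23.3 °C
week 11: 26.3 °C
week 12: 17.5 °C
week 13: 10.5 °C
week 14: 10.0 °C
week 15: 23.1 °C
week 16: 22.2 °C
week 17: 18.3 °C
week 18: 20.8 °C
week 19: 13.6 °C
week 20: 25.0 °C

8 generations

Weekly DD (7 × max(0, T̄ − 11.9)): 89.6, 53.2, 35.0, 83.3, 86.1, 46.2, 0.0, 13.3, 39.2, 79.8, 100.8, 39.2, 0.0, 0.0, 78.4, 72.1, 44.8, 62.3, 11.9, 91.7.
Season total = 1026.9 DD.
Complete generations = ⌊1026.9 / 127⌋ = 8.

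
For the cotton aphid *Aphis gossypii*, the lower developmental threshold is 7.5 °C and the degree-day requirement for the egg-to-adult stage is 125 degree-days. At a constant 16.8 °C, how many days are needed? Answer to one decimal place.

13.4 days

Daily accumulation = 16.8 − 7.5 = 9.3 DD/day.
Duration = 125 / 9.3 = 13.441 ≈ 13.4 days.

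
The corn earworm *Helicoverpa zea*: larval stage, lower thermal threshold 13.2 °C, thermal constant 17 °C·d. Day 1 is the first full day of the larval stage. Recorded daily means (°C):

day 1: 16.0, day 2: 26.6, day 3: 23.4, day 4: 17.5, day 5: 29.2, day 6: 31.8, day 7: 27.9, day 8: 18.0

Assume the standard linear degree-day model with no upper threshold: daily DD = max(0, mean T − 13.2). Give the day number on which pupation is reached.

Daily DD above 13.2 °C: 2.8, 13.4, 10.2, 4.3, 16.0, 18.6, 14.7, 4.8.
Cumulative: 2.8, 16.2, 26.4, 30.7, 46.7, 65.3, 80.0, 84.8.
The total first reaches 17 DD on day 3.

day 3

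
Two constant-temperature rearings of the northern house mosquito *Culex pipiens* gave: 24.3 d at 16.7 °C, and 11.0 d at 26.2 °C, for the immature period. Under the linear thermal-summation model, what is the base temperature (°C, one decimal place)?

Under the model K = D·(T − T_b), so D₁·(T₁ − T_b) = D₂·(T₂ − T_b).
24.3·(16.7 − T_b) = 11.0·(26.2 − T_b)
T_b = (24.3·16.7 − 11.0·26.2) / (24.3 − 11.0) = 117.61 / 13.3 = 8.843 °C ≈ 8.8 °C.

8.8 °C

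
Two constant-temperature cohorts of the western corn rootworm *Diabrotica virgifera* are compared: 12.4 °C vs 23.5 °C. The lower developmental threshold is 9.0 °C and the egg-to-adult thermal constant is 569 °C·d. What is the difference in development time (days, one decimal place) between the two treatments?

At 12.4 °C: 569 / (12.4 − 9.0) = 569 / 3.4 = 167.353 d.
At 23.5 °C: 569 / (23.5 − 9.0) = 569 / 14.5 = 39.241 d.
Difference = |167.353 − 39.241| = 128.112 ≈ 128.1 days.

128.1 days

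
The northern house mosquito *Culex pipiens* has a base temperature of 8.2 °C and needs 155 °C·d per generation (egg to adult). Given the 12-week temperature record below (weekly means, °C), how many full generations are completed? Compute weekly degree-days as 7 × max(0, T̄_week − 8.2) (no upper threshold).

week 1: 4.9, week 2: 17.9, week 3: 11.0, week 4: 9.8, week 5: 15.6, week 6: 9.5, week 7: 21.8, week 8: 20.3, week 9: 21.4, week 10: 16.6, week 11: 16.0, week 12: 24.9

4 generations

Weekly DD (7 × max(0, T̄ − 8.2)): 0.0, 67.9, 19.6, 11.2, 51.8, 9.1, 95.2, 84.7, 92.4, 58.8, 54.6, 116.9.
Season total = 662.2 DD.
Complete generations = ⌊662.2 / 155⌋ = 4.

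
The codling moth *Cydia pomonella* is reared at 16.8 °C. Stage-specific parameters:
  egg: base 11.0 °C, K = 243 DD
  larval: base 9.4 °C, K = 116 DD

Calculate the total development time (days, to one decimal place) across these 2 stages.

egg: 243 / (16.8 − 11.0) = 243 / 5.8 = 41.897 d.
larval: 116 / (16.8 − 9.4) = 116 / 7.4 = 15.676 d.
Sum = 57.572 ≈ 57.6 days.

57.6 days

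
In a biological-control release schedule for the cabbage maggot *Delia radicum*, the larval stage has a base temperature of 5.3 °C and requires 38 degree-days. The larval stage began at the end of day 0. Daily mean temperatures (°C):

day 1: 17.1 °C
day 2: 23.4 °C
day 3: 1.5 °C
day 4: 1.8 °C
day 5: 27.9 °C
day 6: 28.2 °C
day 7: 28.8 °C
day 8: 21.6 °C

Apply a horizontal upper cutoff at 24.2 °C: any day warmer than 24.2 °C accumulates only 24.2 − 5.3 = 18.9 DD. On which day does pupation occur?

day 5

Daily DD above 5.3 °C (capped at 18.9): 11.8, 18.1, 0.0, 0.0, 18.9, 18.9, 18.9, 16.3.
Cumulative: 11.8, 29.9, 29.9, 29.9, 48.8, 67.7, 86.6, 102.9.
The total first reaches 38 DD on day 5.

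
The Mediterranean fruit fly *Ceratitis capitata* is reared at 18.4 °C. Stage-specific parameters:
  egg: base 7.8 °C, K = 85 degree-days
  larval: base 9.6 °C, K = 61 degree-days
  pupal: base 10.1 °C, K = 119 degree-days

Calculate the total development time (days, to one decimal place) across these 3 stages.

egg: 85 / (18.4 − 7.8) = 85 / 10.6 = 8.019 d.
larval: 61 / (18.4 − 9.6) = 61 / 8.8 = 6.932 d.
pupal: 119 / (18.4 − 10.1) = 119 / 8.3 = 14.337 d.
Sum = 29.288 ≈ 29.3 days.

29.3 days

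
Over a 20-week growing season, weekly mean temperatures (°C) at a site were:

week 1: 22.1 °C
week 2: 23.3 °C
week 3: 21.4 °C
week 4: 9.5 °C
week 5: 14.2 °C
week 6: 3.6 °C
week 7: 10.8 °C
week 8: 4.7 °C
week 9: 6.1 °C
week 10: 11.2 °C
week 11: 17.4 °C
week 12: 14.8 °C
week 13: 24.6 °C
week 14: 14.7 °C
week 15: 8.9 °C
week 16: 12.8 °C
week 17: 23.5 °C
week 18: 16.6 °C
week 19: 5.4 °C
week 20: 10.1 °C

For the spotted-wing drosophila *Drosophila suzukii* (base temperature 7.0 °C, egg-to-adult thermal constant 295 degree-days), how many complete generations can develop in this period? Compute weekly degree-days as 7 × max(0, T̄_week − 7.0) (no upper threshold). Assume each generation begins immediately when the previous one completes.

3 generations

Weekly DD (7 × max(0, T̄ − 7.0)): 105.7, 114.1, 100.8, 17.5, 50.4, 0.0, 26.6, 0.0, 0.0, 29.4, 72.8, 54.6, 123.2, 53.9, 13.3, 40.6, 115.5, 67.2, 0.0, 21.7.
Season total = 1007.3 DD.
Complete generations = ⌊1007.3 / 295⌋ = 3.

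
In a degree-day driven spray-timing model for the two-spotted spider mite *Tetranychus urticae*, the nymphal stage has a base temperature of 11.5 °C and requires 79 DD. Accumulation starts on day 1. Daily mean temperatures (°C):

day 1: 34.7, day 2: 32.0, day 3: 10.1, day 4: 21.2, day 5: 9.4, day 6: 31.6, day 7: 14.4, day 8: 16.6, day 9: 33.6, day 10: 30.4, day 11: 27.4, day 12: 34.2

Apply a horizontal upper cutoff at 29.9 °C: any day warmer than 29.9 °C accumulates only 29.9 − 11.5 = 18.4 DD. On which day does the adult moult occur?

day 9

Daily DD above 11.5 °C (capped at 18.4): 18.4, 18.4, 0.0, 9.7, 0.0, 18.4, 2.9, 5.1, 18.4, 18.4, 15.9, 18.4.
Cumulative: 18.4, 36.8, 36.8, 46.5, 46.5, 64.9, 67.8, 72.9, 91.3, 109.7, 125.6, 144.0.
The total first reaches 79 DD on day 9.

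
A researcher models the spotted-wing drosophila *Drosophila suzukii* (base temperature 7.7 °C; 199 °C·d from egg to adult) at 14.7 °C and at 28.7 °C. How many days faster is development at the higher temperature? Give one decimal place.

At 14.7 °C: 199 / (14.7 − 7.7) = 199 / 7.0 = 28.429 d.
At 28.7 °C: 199 / (28.7 − 7.7) = 199 / 21.0 = 9.476 d.
Difference = |28.429 − 9.476| = 18.952 ≈ 19.0 days.

19.0 days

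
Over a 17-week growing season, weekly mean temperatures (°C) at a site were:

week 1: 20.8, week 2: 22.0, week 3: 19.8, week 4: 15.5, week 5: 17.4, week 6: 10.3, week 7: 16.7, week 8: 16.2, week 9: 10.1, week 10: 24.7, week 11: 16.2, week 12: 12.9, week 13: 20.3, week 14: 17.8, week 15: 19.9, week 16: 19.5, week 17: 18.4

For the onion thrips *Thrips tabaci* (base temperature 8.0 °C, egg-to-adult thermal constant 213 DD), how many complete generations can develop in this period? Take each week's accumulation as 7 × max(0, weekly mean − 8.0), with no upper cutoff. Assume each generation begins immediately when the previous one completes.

Weekly DD (7 × max(0, T̄ − 8.0)): 89.6, 98.0, 82.6, 52.5, 65.8, 16.1, 60.9, 57.4, 14.7, 116.9, 57.4, 34.3, 86.1, 68.6, 83.3, 80.5, 72.8.
Season total = 1137.5 DD.
Complete generations = ⌊1137.5 / 213⌋ = 5.

5 generations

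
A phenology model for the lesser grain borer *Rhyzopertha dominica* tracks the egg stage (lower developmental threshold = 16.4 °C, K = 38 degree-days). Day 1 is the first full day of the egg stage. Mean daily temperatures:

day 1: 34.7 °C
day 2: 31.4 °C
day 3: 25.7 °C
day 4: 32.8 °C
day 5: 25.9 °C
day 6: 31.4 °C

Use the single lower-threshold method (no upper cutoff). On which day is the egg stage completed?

day 3

Daily DD above 16.4 °C: 18.3, 15.0, 9.3, 16.4, 9.5, 15.0.
Cumulative: 18.3, 33.3, 42.6, 59.0, 68.5, 83.5.
The total first reaches 38 DD on day 3.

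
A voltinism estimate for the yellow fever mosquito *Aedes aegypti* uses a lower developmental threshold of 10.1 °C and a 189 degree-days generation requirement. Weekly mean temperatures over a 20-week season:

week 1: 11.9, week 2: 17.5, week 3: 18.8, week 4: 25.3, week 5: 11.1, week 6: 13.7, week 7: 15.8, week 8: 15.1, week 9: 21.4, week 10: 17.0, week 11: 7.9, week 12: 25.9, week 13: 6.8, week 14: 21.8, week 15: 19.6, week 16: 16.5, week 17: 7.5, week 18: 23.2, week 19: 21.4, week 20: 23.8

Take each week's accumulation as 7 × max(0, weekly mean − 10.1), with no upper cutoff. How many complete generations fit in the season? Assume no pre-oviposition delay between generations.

5 generations

Weekly DD (7 × max(0, T̄ − 10.1)): 12.6, 51.8, 60.9, 106.4, 7.0, 25.2, 39.9, 35.0, 79.1, 48.3, 0.0, 110.6, 0.0, 81.9, 66.5, 44.8, 0.0, 91.7, 79.1, 95.9.
Season total = 1036.7 DD.
Complete generations = ⌊1036.7 / 189⌋ = 5.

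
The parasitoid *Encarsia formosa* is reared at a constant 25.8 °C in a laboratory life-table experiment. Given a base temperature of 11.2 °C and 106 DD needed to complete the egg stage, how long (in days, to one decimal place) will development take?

Daily accumulation = 25.8 − 11.2 = 14.6 DD/day.
Duration = 106 / 14.6 = 7.260 ≈ 7.3 days.

7.3 days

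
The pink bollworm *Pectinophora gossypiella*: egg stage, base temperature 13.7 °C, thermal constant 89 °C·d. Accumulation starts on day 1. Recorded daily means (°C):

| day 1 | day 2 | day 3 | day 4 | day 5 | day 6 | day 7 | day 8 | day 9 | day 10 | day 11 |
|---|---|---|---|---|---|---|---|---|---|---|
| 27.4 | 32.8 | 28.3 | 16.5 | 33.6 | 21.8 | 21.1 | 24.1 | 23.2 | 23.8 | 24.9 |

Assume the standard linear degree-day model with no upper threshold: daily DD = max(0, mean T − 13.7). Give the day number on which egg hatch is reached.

day 8

Daily DD above 13.7 °C: 13.7, 19.1, 14.6, 2.8, 19.9, 8.1, 7.4, 10.4, 9.5, 10.1, 11.2.
Cumulative: 13.7, 32.8, 47.4, 50.2, 70.1, 78.2, 85.6, 96.0, 105.5, 115.6, 126.8.
The total first reaches 89 DD on day 8.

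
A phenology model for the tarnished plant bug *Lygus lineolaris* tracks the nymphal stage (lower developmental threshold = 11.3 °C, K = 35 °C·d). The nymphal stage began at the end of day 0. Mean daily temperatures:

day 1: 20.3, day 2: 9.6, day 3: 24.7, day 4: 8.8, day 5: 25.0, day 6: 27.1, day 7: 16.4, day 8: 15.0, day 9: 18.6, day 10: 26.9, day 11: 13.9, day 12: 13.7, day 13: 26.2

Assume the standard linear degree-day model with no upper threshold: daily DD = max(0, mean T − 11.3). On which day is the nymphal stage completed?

day 5

Daily DD above 11.3 °C: 9.0, 0.0, 13.4, 0.0, 13.7, 15.8, 5.1, 3.7, 7.3, 15.6, 2.6, 2.4, 14.9.
Cumulative: 9.0, 9.0, 22.4, 22.4, 36.1, 51.9, 57.0, 60.7, 68.0, 83.6, 86.2, 88.6, 103.5.
The total first reaches 35 DD on day 5.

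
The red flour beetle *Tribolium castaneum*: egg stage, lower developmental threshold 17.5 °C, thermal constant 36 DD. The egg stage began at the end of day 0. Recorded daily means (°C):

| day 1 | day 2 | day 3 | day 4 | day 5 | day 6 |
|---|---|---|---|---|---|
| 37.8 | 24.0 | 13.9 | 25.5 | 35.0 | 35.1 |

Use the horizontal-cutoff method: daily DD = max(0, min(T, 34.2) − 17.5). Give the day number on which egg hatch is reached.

day 5

Daily DD above 17.5 °C (capped at 16.7): 16.7, 6.5, 0.0, 8.0, 16.7, 16.7.
Cumulative: 16.7, 23.2, 23.2, 31.2, 47.9, 64.6.
The total first reaches 36 DD on day 5.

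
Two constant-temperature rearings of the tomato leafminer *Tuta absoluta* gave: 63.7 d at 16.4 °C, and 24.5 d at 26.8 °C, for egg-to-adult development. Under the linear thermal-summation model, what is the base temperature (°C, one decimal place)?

9.9 °C

Equal thermal constants: D₁(T₁ − T_b) = D₂(T₂ − T_b).
63.7·(16.4 − T_b) = 24.5·(26.8 − T_b)
T_b = (63.7·16.4 − 24.5·26.8) / (63.7 − 24.5) = 388.08 / 39.2 = 9.900 °C ≈ 9.9 °C.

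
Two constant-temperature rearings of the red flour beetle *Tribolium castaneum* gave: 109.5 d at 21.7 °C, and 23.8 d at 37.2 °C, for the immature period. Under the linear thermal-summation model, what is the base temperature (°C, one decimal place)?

Linear rate model ⇒ the product D·(T − T_b) is constant across temperatures.
109.5·(21.7 − T_b) = 23.8·(37.2 − T_b)
T_b = (109.5·21.7 − 23.8·37.2) / (109.5 − 23.8) = 1490.79 / 85.7 = 17.395 °C ≈ 17.4 °C.

17.4 °C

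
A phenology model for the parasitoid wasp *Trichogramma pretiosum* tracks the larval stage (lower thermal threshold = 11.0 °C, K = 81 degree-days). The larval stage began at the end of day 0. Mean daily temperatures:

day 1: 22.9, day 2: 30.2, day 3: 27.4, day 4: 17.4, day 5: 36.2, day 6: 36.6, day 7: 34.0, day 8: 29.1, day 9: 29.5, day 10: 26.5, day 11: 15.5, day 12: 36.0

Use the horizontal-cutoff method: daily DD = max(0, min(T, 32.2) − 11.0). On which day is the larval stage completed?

Daily DD above 11.0 °C (capped at 21.2): 11.9, 19.2, 16.4, 6.4, 21.2, 21.2, 21.2, 18.1, 18.5, 15.5, 4.5, 21.2.
Cumulative: 11.9, 31.1, 47.5, 53.9, 75.1, 96.3, 117.5, 135.6, 154.1, 169.6, 174.1, 195.3.
The total first reaches 81 DD on day 6.

day 6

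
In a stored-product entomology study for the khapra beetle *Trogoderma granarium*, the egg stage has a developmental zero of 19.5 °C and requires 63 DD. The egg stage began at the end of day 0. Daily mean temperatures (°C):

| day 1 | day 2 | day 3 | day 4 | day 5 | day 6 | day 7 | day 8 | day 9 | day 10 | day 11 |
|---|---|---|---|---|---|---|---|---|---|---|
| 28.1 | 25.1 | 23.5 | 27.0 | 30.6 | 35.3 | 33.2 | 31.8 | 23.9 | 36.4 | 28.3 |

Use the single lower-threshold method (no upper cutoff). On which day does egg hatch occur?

day 7

Daily DD above 19.5 °C: 8.6, 5.6, 4.0, 7.5, 11.1, 15.8, 13.7, 12.3, 4.4, 16.9, 8.8.
Cumulative: 8.6, 14.2, 18.2, 25.7, 36.8, 52.6, 66.3, 78.6, 83.0, 99.9, 108.7.
The total first reaches 63 DD on day 7.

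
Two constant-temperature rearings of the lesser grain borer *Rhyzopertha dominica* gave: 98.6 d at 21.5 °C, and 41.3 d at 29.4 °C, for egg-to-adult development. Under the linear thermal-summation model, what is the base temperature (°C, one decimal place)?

Under the model K = D·(T − T_b), so D₁·(T₁ − T_b) = D₂·(T₂ − T_b).
98.6·(21.5 − T_b) = 41.3·(29.4 − T_b)
T_b = (98.6·21.5 − 41.3·29.4) / (98.6 − 41.3) = 905.68 / 57.3 = 15.806 °C ≈ 15.8 °C.

15.8 °C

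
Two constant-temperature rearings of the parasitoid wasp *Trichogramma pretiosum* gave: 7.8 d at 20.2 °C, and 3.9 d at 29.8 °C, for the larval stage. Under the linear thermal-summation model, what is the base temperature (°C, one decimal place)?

Linear rate model ⇒ the product D·(T − T_b) is constant across temperatures.
7.8·(20.2 − T_b) = 3.9·(29.8 − T_b)
T_b = (7.8·20.2 − 3.9·29.8) / (7.8 − 3.9) = 41.34 / 3.9 = 10.600 °C ≈ 10.6 °C.

10.6 °C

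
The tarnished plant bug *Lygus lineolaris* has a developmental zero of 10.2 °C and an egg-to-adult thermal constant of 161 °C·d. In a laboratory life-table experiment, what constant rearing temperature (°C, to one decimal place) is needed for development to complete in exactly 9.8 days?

26.6 °C

Required daily accumulation = 161 / 9.8 = 16.429 DD/day.
T = T_base + 16.429 = 10.2 + 16.429 = 26.629 ≈ 26.6 °C.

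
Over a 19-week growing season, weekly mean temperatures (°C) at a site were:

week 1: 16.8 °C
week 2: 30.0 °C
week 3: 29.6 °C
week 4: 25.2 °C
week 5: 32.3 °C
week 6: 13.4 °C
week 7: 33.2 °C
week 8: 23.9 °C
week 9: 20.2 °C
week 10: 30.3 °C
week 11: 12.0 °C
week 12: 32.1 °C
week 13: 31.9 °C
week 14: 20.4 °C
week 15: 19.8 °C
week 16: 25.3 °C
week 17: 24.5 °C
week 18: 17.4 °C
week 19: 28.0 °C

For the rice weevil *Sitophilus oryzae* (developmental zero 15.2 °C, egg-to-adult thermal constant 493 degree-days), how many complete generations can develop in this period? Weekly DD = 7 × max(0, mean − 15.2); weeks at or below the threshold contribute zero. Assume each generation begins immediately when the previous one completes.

Weekly DD (7 × max(0, T̄ − 15.2)): 11.2, 103.6, 100.8, 70.0, 119.7, 0.0, 126.0, 60.9, 35.0, 105.7, 0.0, 118.3, 116.9, 36.4, 32.2, 70.7, 65.1, 15.4, 89.6.
Season total = 1277.5 DD.
Complete generations = ⌊1277.5 / 493⌋ = 2.

2 generations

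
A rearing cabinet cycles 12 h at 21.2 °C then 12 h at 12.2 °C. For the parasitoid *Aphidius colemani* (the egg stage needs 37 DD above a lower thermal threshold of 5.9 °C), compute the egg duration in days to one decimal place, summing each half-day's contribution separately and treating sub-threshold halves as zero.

3.4 days

Day half: max(0, 21.2 − 5.9) × 0.5 = 15.3 × 0.5 = 7.65 DD.
Night half: max(0, 12.2 − 5.9) × 0.5 = 6.3 × 0.5 = 3.15 DD.
Per 24 h: 10.80 DD/day.
Duration = 37 / 10.80 = 3.426 ≈ 3.4 days.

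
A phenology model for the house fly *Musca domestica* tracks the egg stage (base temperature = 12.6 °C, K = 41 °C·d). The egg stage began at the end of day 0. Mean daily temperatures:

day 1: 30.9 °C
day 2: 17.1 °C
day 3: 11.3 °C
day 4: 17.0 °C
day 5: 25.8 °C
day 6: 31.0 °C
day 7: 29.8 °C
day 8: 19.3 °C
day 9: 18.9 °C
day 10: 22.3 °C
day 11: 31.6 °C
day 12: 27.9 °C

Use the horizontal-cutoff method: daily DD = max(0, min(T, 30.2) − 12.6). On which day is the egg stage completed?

day 6

Daily DD above 12.6 °C (capped at 17.6): 17.6, 4.5, 0.0, 4.4, 13.2, 17.6, 17.2, 6.7, 6.3, 9.7, 17.6, 15.3.
Cumulative: 17.6, 22.1, 22.1, 26.5, 39.7, 57.3, 74.5, 81.2, 87.5, 97.2, 114.8, 130.1.
The total first reaches 41 DD on day 6.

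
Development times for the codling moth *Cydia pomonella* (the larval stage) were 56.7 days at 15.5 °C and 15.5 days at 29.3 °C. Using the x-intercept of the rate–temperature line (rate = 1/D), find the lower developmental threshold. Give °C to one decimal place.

10.3 °C

Under the model K = D·(T − T_b), so D₁·(T₁ − T_b) = D₂·(T₂ − T_b).
56.7·(15.5 − T_b) = 15.5·(29.3 − T_b)
T_b = (56.7·15.5 − 15.5·29.3) / (56.7 − 15.5) = 424.70 / 41.2 = 10.308 °C ≈ 10.3 °C.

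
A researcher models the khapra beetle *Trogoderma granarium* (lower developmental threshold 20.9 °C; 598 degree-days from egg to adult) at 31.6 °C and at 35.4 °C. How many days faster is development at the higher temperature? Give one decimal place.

14.6 days

At 31.6 °C: 598 / (31.6 − 20.9) = 598 / 10.7 = 55.888 d.
At 35.4 °C: 598 / (35.4 − 20.9) = 598 / 14.5 = 41.241 d.
Difference = |55.888 − 41.241| = 14.646 ≈ 14.6 days.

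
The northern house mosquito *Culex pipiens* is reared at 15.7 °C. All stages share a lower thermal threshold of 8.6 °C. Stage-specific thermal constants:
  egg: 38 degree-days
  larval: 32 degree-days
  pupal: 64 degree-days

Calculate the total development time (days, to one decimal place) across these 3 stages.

Daily accumulation at 15.7 °C = 15.7 − 8.6 = 7.1 DD/day.
Total K = 38 + 32 + 64 = 134 DD.
Total duration = 134 / 7.1 = 18.873 ≈ 18.9 days.

18.9 days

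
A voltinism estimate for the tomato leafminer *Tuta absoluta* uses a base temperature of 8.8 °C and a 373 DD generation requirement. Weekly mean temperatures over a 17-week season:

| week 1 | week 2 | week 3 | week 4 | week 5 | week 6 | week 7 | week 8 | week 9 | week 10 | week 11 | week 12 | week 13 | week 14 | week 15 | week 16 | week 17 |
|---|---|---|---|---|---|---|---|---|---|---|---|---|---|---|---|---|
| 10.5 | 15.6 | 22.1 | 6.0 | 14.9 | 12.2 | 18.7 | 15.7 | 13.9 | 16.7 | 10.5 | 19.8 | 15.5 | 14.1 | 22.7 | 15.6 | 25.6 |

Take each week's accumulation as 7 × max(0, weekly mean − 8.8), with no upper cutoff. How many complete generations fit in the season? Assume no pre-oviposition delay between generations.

2 generations

Weekly DD (7 × max(0, T̄ − 8.8)): 11.9, 47.6, 93.1, 0.0, 42.7, 23.8, 69.3, 48.3, 35.7, 55.3, 11.9, 77.0, 46.9, 37.1, 97.3, 47.6, 117.6.
Season total = 863.1 DD.
Complete generations = ⌊863.1 / 373⌋ = 2.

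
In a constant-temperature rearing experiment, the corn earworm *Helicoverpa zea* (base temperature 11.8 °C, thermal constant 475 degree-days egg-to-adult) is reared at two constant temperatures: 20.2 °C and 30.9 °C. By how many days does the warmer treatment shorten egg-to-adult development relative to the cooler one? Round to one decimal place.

At 20.2 °C: 475 / (20.2 − 11.8) = 475 / 8.4 = 56.548 d.
At 30.9 °C: 475 / (30.9 − 11.8) = 475 / 19.1 = 24.869 d.
Difference = |56.548 − 24.869| = 31.679 ≈ 31.7 days.

31.7 days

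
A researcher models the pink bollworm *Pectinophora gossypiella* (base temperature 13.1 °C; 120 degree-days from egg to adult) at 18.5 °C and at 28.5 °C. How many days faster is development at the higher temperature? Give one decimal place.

At 18.5 °C: 120 / (18.5 − 13.1) = 120 / 5.4 = 22.222 d.
At 28.5 °C: 120 / (28.5 − 13.1) = 120 / 15.4 = 7.792 d.
Difference = |22.222 − 7.792| = 14.430 ≈ 14.4 days.

14.4 days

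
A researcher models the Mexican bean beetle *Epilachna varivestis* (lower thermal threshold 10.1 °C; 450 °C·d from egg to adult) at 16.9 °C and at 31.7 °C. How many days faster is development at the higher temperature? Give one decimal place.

45.3 days

At 16.9 °C: 450 / (16.9 − 10.1) = 450 / 6.8 = 66.176 d.
At 31.7 °C: 450 / (31.7 − 10.1) = 450 / 21.6 = 20.833 d.
Difference = |66.176 − 20.833| = 45.343 ≈ 45.3 days.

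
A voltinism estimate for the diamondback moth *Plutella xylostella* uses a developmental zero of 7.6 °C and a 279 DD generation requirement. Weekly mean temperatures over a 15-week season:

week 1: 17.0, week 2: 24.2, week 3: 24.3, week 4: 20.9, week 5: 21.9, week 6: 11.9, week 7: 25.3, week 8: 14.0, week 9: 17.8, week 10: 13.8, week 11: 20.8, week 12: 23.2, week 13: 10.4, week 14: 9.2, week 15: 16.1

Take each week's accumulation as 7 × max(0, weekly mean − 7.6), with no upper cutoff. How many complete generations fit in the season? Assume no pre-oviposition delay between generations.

Weekly DD (7 × max(0, T̄ − 7.6)): 65.8, 116.2, 116.9, 93.1, 100.1, 30.1, 123.9, 44.8, 71.4, 43.4, 92.4, 109.2, 19.6, 11.2, 59.5.
Season total = 1097.6 DD.
Complete generations = ⌊1097.6 / 279⌋ = 3.

3 generations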